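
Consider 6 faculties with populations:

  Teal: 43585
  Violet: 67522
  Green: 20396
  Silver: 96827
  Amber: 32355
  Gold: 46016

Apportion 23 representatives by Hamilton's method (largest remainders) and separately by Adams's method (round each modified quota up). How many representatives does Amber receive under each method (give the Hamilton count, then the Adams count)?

2 and 3

Hamilton: Teal 3, Violet 5, Green 2, Silver 7, Amber 2, Gold 4.
Adams: Teal 3, Violet 5, Green 2, Silver 7, Amber 3, Gold 3.
Amber gets 2 under Hamilton and 3 under Adams.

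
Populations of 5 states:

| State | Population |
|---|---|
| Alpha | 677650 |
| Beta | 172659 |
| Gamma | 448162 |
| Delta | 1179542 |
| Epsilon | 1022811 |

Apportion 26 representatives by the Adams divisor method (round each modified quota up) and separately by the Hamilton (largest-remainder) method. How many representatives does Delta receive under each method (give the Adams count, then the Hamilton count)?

8 and 9

Adams: Alpha 5, Beta 2, Gamma 4, Delta 8, Epsilon 7.
Hamilton: Alpha 5, Beta 1, Gamma 3, Delta 9, Epsilon 8.
Delta gets 8 under Adams and 9 under Hamilton.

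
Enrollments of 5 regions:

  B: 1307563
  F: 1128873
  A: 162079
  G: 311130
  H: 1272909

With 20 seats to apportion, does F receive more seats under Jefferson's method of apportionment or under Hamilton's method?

Jefferson

Jefferson: B 7, F 6, A 0, G 1, H 6.
Hamilton: B 6, F 5, A 1, G 2, H 6.
F gets 6 under Jefferson and 5 under Hamilton.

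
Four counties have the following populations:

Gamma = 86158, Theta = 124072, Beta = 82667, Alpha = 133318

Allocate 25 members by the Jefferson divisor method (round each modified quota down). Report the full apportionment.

Gamma 5, Theta 7, Beta 5, Alpha 8

Standard divisor 426215/25 ≈ 17048.6; standard quotas: Gamma 5.054, Theta 7.278, Beta 4.849, Alpha 7.820.
Rounding down gives 5, 7, 4, 7 = 23 seats, so the divisor must be adjusted.
With modified divisor 16000: modified quotas Gamma 5.385, Theta 7.755, Beta 5.167, Alpha 8.332.
Rounding down: Gamma 5, Theta 7, Beta 5, Alpha 8 (total 25).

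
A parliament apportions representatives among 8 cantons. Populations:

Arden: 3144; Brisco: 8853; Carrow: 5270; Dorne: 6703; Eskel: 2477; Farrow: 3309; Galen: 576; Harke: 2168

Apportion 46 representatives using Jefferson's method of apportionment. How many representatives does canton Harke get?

3

Standard divisor 32500/46 ≈ 706.522; standard quotas: Arden 4.450, Brisco 12.530, Carrow 7.459, Dorne 9.487, Eskel 3.506, Farrow 4.684, Galen 0.815, Harke 3.069.
Rounding down gives 4, 12, 7, 9, 3, 4, 0, 3 = 42 seats, so the divisor must be adjusted.
With modified divisor 650: modified quotas Arden 4.837, Brisco 13.620, Carrow 8.108, Dorne 10.312, Eskel 3.811, Farrow 5.091, Galen 0.886, Harke 3.335.
Rounding down: Arden 4, Brisco 13, Carrow 8, Dorne 10, Eskel 3, Farrow 5, Galen 0, Harke 3 (total 46).
Harke receives 3.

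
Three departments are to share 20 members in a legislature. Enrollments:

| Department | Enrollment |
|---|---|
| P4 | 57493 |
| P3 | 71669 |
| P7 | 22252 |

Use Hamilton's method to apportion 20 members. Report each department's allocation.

The standard divisor is 151414/20 ≈ 7570.7.
Standard quotas: P4 7.5941, P3 9.4666, P7 2.9392.
Lower quotas: P4 7, P3 9, P7 2 (sum 18, leaving 2 seats).
Remainders in descending order: P7 0.9392, P4 0.5941, P3 0.4666.
Largest remainders: P7, P4 receive the extra seats.

P4 8, P3 9, P7 3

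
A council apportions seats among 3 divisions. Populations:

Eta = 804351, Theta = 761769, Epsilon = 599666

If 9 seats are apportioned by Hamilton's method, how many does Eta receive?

Standard divisor: 2165786 ÷ 9 ≈ 240642.889.
Standard quotas: Eta 3.3425, Theta 3.1656, Epsilon 2.4919.
Lower quotas: Eta 3, Theta 3, Epsilon 2 (sum 8, leaving 1 seat).
Remainders in descending order: Epsilon 0.4919, Eta 0.3425, Theta 0.1656.
The surplus seat goes to Epsilon.
Eta receives 3.

3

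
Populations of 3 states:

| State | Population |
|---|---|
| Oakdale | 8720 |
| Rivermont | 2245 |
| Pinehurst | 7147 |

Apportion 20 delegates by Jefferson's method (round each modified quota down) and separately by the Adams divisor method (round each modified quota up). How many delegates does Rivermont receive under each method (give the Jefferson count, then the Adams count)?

2 and 3

Jefferson: Oakdale 10, Rivermont 2, Pinehurst 8.
Adams: Oakdale 9, Rivermont 3, Pinehurst 8.
Rivermont gets 2 under Jefferson and 3 under Adams.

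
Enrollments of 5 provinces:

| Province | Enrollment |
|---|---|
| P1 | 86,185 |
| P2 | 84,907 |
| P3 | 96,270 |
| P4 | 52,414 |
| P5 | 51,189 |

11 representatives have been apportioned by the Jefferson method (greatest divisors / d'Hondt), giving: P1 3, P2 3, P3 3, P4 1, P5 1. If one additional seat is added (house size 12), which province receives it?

Priority for the next seat is population ÷ (current seats + 1).
Priorities: P1 21546.250, P2 21226.750, P3 24067.500, P4 26207.000, P5 25594.500.
Highest priority: P4.

P4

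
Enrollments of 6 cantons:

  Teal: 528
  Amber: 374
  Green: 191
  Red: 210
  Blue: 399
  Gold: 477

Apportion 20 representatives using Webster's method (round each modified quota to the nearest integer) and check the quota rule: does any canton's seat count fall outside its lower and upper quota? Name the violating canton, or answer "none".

Standard quotas: Teal 4.846, Amber 3.433, Green 1.753, Red 1.927, Blue 3.662, Gold 4.378.
Webster allocation: Teal 5, Amber 3, Green 2, Red 2, Blue 4, Gold 4.
Every allocation lies between the lower and upper quota.

none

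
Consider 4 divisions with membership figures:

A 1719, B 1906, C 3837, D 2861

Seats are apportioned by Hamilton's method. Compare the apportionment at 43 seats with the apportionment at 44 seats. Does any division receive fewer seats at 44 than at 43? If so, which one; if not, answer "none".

At 43 seats: A 7, B 8, C 16, D 12.
At 44 seats: A 7, B 8, C 17, D 12.
No division's allocation decreased.

none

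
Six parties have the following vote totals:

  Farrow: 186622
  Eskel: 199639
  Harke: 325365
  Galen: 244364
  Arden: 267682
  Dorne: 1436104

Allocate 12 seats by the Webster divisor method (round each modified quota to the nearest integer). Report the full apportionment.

Standard divisor 2659776/12 ≈ 221648; standard quotas: Farrow 0.842, Eskel 0.901, Harke 1.468, Galen 1.102, Arden 1.208, Dorne 6.479.
Rounding to the nearest integer gives 1, 1, 1, 1, 1, 6 = 11 seats, so the divisor must be adjusted.
With modified divisor 220133: modified quotas Farrow 0.848, Eskel 0.907, Harke 1.478, Galen 1.110, Arden 1.216, Dorne 6.524.
Rounding to the nearest integer: Farrow 1, Eskel 1, Harke 1, Galen 1, Arden 1, Dorne 7 (total 12).

Farrow: 1, Eskel: 1, Harke: 1, Galen: 1, Arden: 1, Dorne: 7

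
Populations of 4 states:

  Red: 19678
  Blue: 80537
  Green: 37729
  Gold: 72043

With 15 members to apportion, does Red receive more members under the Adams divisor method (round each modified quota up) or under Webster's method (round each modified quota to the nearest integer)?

Adams

Adams: Red 2, Blue 5, Green 3, Gold 5.
Webster: Red 1, Blue 6, Green 3, Gold 5.
Red gets 2 under Adams and 1 under Webster.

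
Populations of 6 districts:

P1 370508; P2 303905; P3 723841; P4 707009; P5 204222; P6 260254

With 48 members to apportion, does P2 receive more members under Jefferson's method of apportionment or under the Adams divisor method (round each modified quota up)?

Jefferson: P1 7, P2 5, P3 14, P4 13, P5 4, P6 5.
Adams: P1 7, P2 6, P3 13, P4 13, P5 4, P6 5.
P2 gets 5 under Jefferson and 6 under Adams.

Adams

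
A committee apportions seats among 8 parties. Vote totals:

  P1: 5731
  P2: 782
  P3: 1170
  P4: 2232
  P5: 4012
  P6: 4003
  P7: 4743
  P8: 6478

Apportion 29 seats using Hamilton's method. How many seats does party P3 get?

The standard divisor is 29151/29 ≈ 1005.207.
Standard quotas: P1 5.7013, P2 0.7779, P3 1.1639, P4 2.2204, P5 3.9912, P6 3.9823, P7 4.7184, P8 6.4444.
Lower quotas: P1 5, P2 0, P3 1, P4 2, P5 3, P6 3, P7 4, P8 6 (sum 24, leaving 5 seats).
Remainders in descending order: P5 0.9912, P6 0.9823, P2 0.7779, P7 0.7184, P1 0.7013, P8 0.4444, P4 0.2204, P3 0.1639.
The surplus seats go to P5, P6, P2, P7, P1.
P3 receives 1.

1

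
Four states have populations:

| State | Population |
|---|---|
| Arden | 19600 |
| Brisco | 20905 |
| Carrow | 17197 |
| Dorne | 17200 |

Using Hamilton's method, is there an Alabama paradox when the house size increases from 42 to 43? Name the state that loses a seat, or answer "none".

none

At 42 seats: Arden 11, Brisco 12, Carrow 9, Dorne 10.
At 43 seats: Arden 11, Brisco 12, Carrow 10, Dorne 10.
No state's allocation decreased.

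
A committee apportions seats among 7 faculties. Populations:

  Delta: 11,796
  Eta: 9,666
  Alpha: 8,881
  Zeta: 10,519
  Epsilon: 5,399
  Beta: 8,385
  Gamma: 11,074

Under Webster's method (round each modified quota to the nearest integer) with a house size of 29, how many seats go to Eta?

4

Standard divisor 65720/29 ≈ 2266.207; standard quotas: Delta 5.205, Eta 4.265, Alpha 3.919, Zeta 4.642, Epsilon 2.382, Beta 3.700, Gamma 4.887.
Rounding to the nearest integer gives Delta 5, Eta 4, Alpha 4, Zeta 5, Epsilon 2, Beta 4, Gamma 5 — total 29, matching the house size, so no adjustment is needed.
Eta receives 4.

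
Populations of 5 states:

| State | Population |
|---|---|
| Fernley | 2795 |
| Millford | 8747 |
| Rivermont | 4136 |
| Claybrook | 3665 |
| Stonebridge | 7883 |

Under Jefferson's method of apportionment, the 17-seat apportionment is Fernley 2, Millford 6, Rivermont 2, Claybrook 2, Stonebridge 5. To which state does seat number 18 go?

Rivermont

Priority for the next seat is population ÷ (current seats + 1).
Priorities: Fernley 931.667, Millford 1249.571, Rivermont 1378.667, Claybrook 1221.667, Stonebridge 1313.833.
Highest priority: Rivermont.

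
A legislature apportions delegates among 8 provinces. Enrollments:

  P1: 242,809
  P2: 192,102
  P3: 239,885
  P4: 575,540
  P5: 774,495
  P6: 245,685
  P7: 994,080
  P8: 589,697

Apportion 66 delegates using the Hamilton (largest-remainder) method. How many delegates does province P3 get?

The standard divisor is 3854293/66 ≈ 58398.379.
Standard quotas: P1 4.1578, P2 3.2895, P3 4.1077, P4 9.8554, P5 13.2623, P6 4.2071, P7 17.0224, P8 10.0978.
Lower quotas: P1 4, P2 3, P3 4, P4 9, P5 13, P6 4, P7 17, P8 10 (sum 64, leaving 2 seats).
Remainders in descending order: P4 0.8554, P2 0.2895, P5 0.2623, P6 0.2071, P1 0.1578, P3 0.1077, P8 0.0978, P7 0.0224.
The surplus seats go to P4, P2.
P3 receives 4.

4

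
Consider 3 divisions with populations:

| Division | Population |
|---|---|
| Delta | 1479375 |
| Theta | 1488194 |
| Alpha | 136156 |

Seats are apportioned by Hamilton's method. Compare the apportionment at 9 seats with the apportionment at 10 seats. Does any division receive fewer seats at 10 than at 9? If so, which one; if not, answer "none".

Alpha

At 9 seats: Delta 4, Theta 4, Alpha 1.
At 10 seats: Delta 5, Theta 5, Alpha 0.
Alpha drops from 1 to 0.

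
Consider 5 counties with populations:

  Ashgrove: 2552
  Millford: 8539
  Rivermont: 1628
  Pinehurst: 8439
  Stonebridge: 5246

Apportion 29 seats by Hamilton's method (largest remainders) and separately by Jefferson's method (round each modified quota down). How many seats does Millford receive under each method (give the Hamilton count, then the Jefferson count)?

Hamilton: Ashgrove 3, Millford 9, Rivermont 2, Pinehurst 9, Stonebridge 6.
Jefferson: Ashgrove 3, Millford 10, Rivermont 1, Pinehurst 9, Stonebridge 6.
Millford gets 9 under Hamilton and 10 under Jefferson.

9 and 10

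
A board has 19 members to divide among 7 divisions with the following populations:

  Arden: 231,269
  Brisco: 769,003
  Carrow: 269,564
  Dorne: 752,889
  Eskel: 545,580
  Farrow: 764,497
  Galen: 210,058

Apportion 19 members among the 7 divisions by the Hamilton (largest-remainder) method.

Standard divisor: 3542860 ÷ 19 ≈ 186466.316.
Standard quotas: Arden 1.2403, Brisco 4.1241, Carrow 1.4456, Dorne 4.0377, Eskel 2.9259, Farrow 4.0999, Galen 1.1265.
Lower quotas: Arden 1, Brisco 4, Carrow 1, Dorne 4, Eskel 2, Farrow 4, Galen 1 (sum 17, leaving 2 seats).
Remainders in descending order: Eskel 0.9259, Carrow 0.4456, Arden 0.2403, Galen 0.1265, Brisco 0.1241, Farrow 0.0999, Dorne 0.0377.
Largest remainders: Eskel, Carrow receive the extra seats.

Arden 1, Brisco 4, Carrow 2, Dorne 4, Eskel 3, Farrow 4, Galen 1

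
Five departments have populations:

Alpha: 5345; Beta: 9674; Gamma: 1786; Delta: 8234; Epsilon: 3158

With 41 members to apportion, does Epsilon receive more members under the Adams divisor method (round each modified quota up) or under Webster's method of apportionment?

Adams

Adams: Alpha 8, Beta 13, Gamma 3, Delta 12, Epsilon 5.
Webster: Alpha 8, Beta 14, Gamma 3, Delta 12, Epsilon 4.
Epsilon gets 5 under Adams and 4 under Webster.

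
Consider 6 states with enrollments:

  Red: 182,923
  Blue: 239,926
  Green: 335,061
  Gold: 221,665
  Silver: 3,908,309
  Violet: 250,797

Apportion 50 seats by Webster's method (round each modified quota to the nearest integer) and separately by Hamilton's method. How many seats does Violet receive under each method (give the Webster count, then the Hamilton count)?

Webster: Red 2, Blue 2, Green 3, Gold 2, Silver 39, Violet 2.
Hamilton: Red 2, Blue 2, Green 3, Gold 2, Silver 38, Violet 3.
Violet gets 2 under Webster and 3 under Hamilton.

2 and 3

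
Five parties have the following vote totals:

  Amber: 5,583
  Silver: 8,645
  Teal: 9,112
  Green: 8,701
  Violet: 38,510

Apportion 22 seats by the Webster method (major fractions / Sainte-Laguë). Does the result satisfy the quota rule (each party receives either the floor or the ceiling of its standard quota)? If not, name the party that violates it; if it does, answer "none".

Violet

Standard quotas: Amber 1.741, Silver 2.696, Teal 2.841, Green 2.713, Violet 12.009.
Webster allocation: Amber 2, Silver 3, Teal 3, Green 3, Violet 11.
Violet has quota 12.009 (lower 12, upper 13) but receives 11 — outside the quota interval.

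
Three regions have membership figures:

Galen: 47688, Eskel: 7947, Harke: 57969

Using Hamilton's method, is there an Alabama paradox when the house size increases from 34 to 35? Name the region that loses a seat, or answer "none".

Eskel

At 34 seats: Galen 14, Eskel 3, Harke 17.
At 35 seats: Galen 15, Eskel 2, Harke 18.
Eskel drops from 3 to 2.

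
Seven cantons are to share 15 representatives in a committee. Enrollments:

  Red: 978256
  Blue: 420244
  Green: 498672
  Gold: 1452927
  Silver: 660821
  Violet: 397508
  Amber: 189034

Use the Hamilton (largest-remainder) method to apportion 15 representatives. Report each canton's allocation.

The standard divisor is 4597462/15 ≈ 306497.467.
Standard quotas: Red 3.1917, Blue 1.3711, Green 1.6270, Gold 4.7404, Silver 2.1560, Violet 1.2969, Amber 0.6168.
Lower quotas: Red 3, Blue 1, Green 1, Gold 4, Silver 2, Violet 1, Amber 0 (sum 12, leaving 3 seats).
Remainders in descending order: Gold 0.7404, Green 0.6270, Amber 0.6168, Blue 0.3711, Violet 0.2969, Red 0.1917, Silver 0.1560.
The surplus seats go to Gold, Green, Amber.

Red 3; Blue 1; Green 2; Gold 5; Silver 2; Violet 1; Amber 1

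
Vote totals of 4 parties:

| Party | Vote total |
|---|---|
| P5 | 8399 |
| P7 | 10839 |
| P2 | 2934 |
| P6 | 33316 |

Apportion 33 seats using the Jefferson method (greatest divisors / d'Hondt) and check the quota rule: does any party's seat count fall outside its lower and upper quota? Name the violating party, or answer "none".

P6

Standard quotas: P5 4.995, P7 6.446, P2 1.745, P6 19.814.
Jefferson allocation: P5 5, P7 6, P2 1, P6 21.
P6 has quota 19.814 (lower 19, upper 20) but receives 21 — outside the quota interval.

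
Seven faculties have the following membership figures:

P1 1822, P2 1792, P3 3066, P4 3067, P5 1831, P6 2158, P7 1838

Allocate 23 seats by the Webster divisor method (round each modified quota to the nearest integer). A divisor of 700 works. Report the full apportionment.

P1 3, P2 3, P3 4, P4 4, P5 3, P6 3, P7 3

With modified divisor 700: modified quotas P1 2.603, P2 2.560, P3 4.380, P4 4.381, P5 2.616, P6 3.083, P7 2.626.
Rounding to the nearest integer: P1 3, P2 3, P3 4, P4 4, P5 3, P6 3, P7 3 (total 23).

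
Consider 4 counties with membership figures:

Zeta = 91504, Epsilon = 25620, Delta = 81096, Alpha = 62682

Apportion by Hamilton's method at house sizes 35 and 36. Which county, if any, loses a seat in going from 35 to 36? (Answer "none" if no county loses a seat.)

At 35 seats: Zeta 12, Epsilon 4, Delta 11, Alpha 8.
At 36 seats: Zeta 13, Epsilon 3, Delta 11, Alpha 9.
Epsilon drops from 4 to 3.

Epsilon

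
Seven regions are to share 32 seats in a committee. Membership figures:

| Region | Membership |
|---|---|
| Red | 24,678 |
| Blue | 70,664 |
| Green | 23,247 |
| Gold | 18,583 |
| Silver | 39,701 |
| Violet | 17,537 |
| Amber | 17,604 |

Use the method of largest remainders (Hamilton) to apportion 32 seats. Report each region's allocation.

Red 4, Blue 11, Green 3, Gold 3, Silver 6, Violet 2, Amber 3

The standard divisor is 212014/32 ≈ 6625.438.
Standard quotas: Red 3.7247, Blue 10.6656, Green 3.5087, Gold 2.8048, Silver 5.9922, Violet 2.6469, Amber 2.6570.
Lower quotas: Red 3, Blue 10, Green 3, Gold 2, Silver 5, Violet 2, Amber 2 (sum 27, leaving 5 seats).
Remainders in descending order: Silver 0.9922, Gold 0.8048, Red 0.7247, Blue 0.6656, Amber 0.6570, Violet 0.6469, Green 0.5087.
The surplus seats go to Silver, Gold, Red, Blue, Amber.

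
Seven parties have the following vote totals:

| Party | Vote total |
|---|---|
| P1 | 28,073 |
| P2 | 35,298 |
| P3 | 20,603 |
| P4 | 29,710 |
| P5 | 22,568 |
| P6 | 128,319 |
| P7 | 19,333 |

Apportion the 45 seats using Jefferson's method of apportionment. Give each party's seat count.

Standard divisor 283904/45 ≈ 6308.978; standard quotas: P1 4.450, P2 5.595, P3 3.266, P4 4.709, P5 3.577, P6 20.339, P7 3.064.
Rounding down gives 4, 5, 3, 4, 3, 20, 3 = 42 seats, so the divisor must be adjusted.
With modified divisor 5860: modified quotas P1 4.791, P2 6.024, P3 3.516, P4 5.070, P5 3.851, P6 21.897, P7 3.299.
Rounding down: P1 4, P2 6, P3 3, P4 5, P5 3, P6 21, P7 3 (total 45).

P1 4, P2 6, P3 3, P4 5, P5 3, P6 21, P7 3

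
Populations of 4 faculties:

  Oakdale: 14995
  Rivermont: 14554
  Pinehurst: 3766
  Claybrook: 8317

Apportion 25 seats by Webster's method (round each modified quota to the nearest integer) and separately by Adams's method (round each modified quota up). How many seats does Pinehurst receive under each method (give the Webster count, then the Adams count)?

2 and 3

Webster: Oakdale 9, Rivermont 9, Pinehurst 2, Claybrook 5.
Adams: Oakdale 9, Rivermont 8, Pinehurst 3, Claybrook 5.
Pinehurst gets 2 under Webster and 3 under Adams.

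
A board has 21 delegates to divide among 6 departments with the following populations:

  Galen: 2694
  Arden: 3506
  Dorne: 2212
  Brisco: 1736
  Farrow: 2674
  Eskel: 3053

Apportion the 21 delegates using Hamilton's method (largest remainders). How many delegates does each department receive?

Standard divisor: 15875 ÷ 21 ≈ 755.952.
Standard quotas: Galen 3.564, Arden 4.638, Dorne 2.926, Brisco 2.296, Farrow 3.537, Eskel 4.039.
Lower quotas: Galen 3, Arden 4, Dorne 2, Brisco 2, Farrow 3, Eskel 4 (sum 18, leaving 3 seats).
Remainders in descending order: Dorne 0.926, Arden 0.638, Galen 0.564, Farrow 0.537, Brisco 0.296, Eskel 0.039.
Largest remainders: Dorne, Arden, Galen receive the extra seats.

Galen 4, Arden 5, Dorne 3, Brisco 2, Farrow 3, Eskel 4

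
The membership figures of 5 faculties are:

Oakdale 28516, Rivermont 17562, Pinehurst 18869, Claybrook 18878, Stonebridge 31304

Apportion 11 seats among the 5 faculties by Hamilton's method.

Total 115129; standard divisor 115129/11 ≈ 10466.273.
Standard quotas: Oakdale 2.7246, Rivermont 1.6780, Pinehurst 1.8028, Claybrook 1.8037, Stonebridge 2.9909.
Lower quotas: Oakdale 2, Rivermont 1, Pinehurst 1, Claybrook 1, Stonebridge 2 (sum 7, leaving 4 seats).
Remainders in descending order: Stonebridge 0.9909, Claybrook 0.8037, Pinehurst 0.8028, Oakdale 0.7246, Rivermont 0.6780.
Largest remainders: Stonebridge, Claybrook, Pinehurst, Oakdale receive the extra seats.

Oakdale 3; Rivermont 1; Pinehurst 2; Claybrook 2; Stonebridge 3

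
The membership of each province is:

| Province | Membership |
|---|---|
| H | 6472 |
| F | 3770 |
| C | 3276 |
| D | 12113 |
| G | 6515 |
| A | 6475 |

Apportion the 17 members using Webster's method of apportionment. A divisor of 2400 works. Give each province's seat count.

H 3; F 2; C 1; D 5; G 3; A 3

With modified divisor 2400: modified quotas H 2.697, F 1.571, C 1.365, D 5.047, G 2.715, A 2.698.
Rounding to the nearest integer: H 3, F 2, C 1, D 5, G 3, A 3 (total 17).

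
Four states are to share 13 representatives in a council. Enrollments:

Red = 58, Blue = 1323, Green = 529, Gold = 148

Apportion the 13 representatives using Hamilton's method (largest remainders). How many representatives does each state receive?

Red=1; Blue=8; Green=3; Gold=1

Standard divisor: 2058 ÷ 13 ≈ 158.308.
Standard quotas: Red 0.366, Blue 8.357, Green 3.342, Gold 0.935.
Lower quotas: Red 0, Blue 8, Green 3, Gold 0 (sum 11, leaving 2 seats).
Remainders in descending order: Gold 0.935, Red 0.366, Blue 0.357, Green 0.342.
The surplus seats go to Gold, Red.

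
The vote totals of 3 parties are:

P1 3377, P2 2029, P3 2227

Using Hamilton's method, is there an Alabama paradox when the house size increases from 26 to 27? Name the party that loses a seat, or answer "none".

At 26 seats: P1 11, P2 7, P3 8.
At 27 seats: P1 12, P2 7, P3 8.
No party's allocation decreased.

none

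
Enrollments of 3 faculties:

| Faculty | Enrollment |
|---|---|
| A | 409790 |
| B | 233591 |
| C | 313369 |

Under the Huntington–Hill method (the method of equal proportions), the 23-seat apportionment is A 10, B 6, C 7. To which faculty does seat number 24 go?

C

Priority for the next seat is population ÷ (√(s·(s+1))).
Priorities: A 39071.943, B 36043.874, C 41875.694.
Highest priority: C.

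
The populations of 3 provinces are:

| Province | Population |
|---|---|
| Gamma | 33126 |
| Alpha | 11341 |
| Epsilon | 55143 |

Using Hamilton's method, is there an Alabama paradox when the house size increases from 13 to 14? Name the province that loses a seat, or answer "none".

At 13 seats: Gamma 4, Alpha 2, Epsilon 7.
At 14 seats: Gamma 5, Alpha 1, Epsilon 8.
Alpha drops from 2 to 1.

Alpha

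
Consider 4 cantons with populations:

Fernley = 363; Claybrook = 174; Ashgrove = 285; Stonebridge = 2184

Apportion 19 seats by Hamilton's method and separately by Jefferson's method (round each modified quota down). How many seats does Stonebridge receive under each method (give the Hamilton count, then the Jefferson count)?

14 and 15

Hamilton: Fernley 2, Claybrook 1, Ashgrove 2, Stonebridge 14.
Jefferson: Fernley 2, Claybrook 1, Ashgrove 1, Stonebridge 15.
Stonebridge gets 14 under Hamilton and 15 under Jefferson.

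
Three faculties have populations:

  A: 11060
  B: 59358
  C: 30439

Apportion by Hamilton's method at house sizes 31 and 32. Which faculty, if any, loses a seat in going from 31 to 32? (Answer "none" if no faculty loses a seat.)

A

At 31 seats: A 4, B 18, C 9.
At 32 seats: A 3, B 19, C 10.
A drops from 4 to 3.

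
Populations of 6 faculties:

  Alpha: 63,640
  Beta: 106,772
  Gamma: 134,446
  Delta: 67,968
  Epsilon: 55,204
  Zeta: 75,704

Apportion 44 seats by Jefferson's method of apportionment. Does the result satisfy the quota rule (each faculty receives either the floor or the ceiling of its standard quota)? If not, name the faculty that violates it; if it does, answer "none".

Standard quotas: Alpha 5.559, Beta 9.326, Gamma 11.744, Delta 5.937, Epsilon 4.822, Zeta 6.613.
Jefferson allocation: Alpha 5, Beta 9, Gamma 12, Delta 6, Epsilon 5, Zeta 7.
Every allocation lies between the lower and upper quota.

none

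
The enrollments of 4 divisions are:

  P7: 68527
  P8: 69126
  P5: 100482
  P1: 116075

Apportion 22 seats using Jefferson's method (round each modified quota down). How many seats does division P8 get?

Standard divisor 354210/22 ≈ 16100.455; standard quotas: P7 4.256, P8 4.293, P5 6.241, P1 7.209.
Rounding down gives 4, 4, 6, 7 = 21 seats, so the divisor must be adjusted.
With modified divisor 14400: modified quotas P7 4.759, P8 4.800, P5 6.978, P1 8.061.
Rounding down: P7 4, P8 4, P5 6, P1 8 (total 22).
P8 receives 4.

4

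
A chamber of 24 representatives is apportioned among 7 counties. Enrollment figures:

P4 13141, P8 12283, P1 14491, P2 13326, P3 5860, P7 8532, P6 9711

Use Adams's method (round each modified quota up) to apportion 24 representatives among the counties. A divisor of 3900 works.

P4 4, P8 4, P1 4, P2 4, P3 2, P7 3, P6 3

With modified divisor 3900: modified quotas P4 3.369, P8 3.149, P1 3.716, P2 3.417, P3 1.503, P7 2.188, P6 2.490.
Rounding up: P4 4, P8 4, P1 4, P2 4, P3 2, P7 3, P6 3 (total 24).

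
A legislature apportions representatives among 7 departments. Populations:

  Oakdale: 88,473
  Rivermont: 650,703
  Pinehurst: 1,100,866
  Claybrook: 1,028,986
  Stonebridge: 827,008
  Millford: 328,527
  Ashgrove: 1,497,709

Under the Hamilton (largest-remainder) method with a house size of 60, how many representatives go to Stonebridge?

The standard divisor is 5522272/60 ≈ 92037.867.
Standard quotas: Oakdale 0.9613, Rivermont 7.0699, Pinehurst 11.9610, Claybrook 11.1800, Stonebridge 8.9855, Millford 3.5695, Ashgrove 16.2727.
Lower quotas: Oakdale 0, Rivermont 7, Pinehurst 11, Claybrook 11, Stonebridge 8, Millford 3, Ashgrove 16 (sum 56, leaving 4 seats).
Remainders in descending order: Stonebridge 0.9855, Oakdale 0.9613, Pinehurst 0.9610, Millford 0.5695, Ashgrove 0.2727, Claybrook 0.1800, Rivermont 0.0699.
Largest remainders: Stonebridge, Oakdale, Pinehurst, Millford receive the extra seats.
Stonebridge receives 9.

9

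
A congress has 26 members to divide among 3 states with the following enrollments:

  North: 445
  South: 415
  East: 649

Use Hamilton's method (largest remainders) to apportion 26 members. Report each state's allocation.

Standard divisor: 1509 ÷ 26 ≈ 58.038.
Standard quotas: North 7.667, South 7.150, East 11.182.
Lower quotas: North 7, South 7, East 11 (sum 25, leaving 1 seat).
Remainders in descending order: North 0.667, East 0.182, South 0.150.
Largest remainder: North receives the extra seat.

North 8, South 7, East 11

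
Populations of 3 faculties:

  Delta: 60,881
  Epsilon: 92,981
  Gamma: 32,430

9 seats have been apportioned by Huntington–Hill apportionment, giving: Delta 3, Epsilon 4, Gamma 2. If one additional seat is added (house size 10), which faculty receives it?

Priority for the next seat is population ÷ (√(s·(s+1))).
Priorities: Delta 17574.831, Epsilon 20791.184, Gamma 13239.492.
Highest priority: Epsilon.

Epsilon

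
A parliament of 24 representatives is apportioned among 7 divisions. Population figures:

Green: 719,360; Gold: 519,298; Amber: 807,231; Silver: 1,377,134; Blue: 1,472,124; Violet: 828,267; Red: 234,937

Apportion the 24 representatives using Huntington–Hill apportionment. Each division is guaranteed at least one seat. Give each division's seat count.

Green 3, Gold 2, Amber 3, Silver 6, Blue 6, Violet 3, Red 1

With divisor 245265: modified quotas Green 2.933, Gold 2.117, Amber 3.291, Silver 5.615, Blue 6.002, Violet 3.377, Red 0.958.
Geometric-mean thresholds: Green √(2·3)=2.449, Gold √(2·3)=2.449, Amber √(3·4)=3.464, Silver √(5·6)=5.477, Blue √(6·7)=6.481, Violet √(3·4)=3.464, Red (min 1).
Each quota rounded against its threshold gives Green 3, Gold 2, Amber 3, Silver 6, Blue 6, Violet 3, Red 1 (total 24).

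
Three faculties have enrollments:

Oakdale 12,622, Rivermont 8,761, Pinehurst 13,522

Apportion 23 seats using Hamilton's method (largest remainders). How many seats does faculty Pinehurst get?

Total 34905; standard divisor 34905/23 ≈ 1517.609.
Standard quotas: Oakdale 8.3170, Rivermont 5.7729, Pinehurst 8.9101.
Lower quotas: Oakdale 8, Rivermont 5, Pinehurst 8 (sum 21, leaving 2 seats).
Remainders in descending order: Pinehurst 0.9101, Rivermont 0.7729, Oakdale 0.3170.
Largest remainders: Pinehurst, Rivermont receive the extra seats.
Pinehurst receives 9.

9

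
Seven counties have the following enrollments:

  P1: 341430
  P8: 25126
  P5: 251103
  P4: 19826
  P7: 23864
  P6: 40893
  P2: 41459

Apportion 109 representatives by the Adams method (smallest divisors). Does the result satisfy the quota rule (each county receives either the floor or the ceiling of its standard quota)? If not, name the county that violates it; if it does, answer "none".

P1

Standard quotas: P1 50.041, P8 3.683, P5 36.803, P4 2.906, P7 3.498, P6 5.993, P2 6.076.
Adams allocation: P1 49, P8 4, P5 37, P4 3, P7 4, P6 6, P2 6.
P1 has quota 50.041 (lower 50, upper 51) but receives 49 — outside the quota interval.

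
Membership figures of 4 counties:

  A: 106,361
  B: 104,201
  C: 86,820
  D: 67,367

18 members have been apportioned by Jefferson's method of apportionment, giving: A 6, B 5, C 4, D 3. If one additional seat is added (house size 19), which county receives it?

Priority for the next seat is population ÷ (current seats + 1).
Priorities: A 15194.429, B 17366.833, C 17364.000, D 16841.750.
Highest priority: B.

B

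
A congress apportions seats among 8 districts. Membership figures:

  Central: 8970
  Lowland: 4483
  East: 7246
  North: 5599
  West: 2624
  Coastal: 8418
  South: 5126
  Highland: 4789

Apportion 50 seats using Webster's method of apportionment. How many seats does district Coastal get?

9

Standard divisor 47255/50 ≈ 945.1; standard quotas: Central 9.491, Lowland 4.743, East 7.667, North 5.924, West 2.776, Coastal 8.907, South 5.424, Highland 5.067.
Rounding to the nearest integer gives Central 9, Lowland 5, East 8, North 6, West 3, Coastal 9, South 5, Highland 5 — total 50, matching the house size, so no adjustment is needed.
Coastal receives 9.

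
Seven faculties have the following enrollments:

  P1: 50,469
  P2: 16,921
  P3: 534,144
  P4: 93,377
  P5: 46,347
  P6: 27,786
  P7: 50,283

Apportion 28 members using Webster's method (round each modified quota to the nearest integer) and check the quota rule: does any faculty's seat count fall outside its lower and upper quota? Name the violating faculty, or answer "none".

P3

Standard quotas: P1 1.725, P2 0.578, P3 18.254, P4 3.191, P5 1.584, P6 0.950, P7 1.718.
Webster allocation: P1 2, P2 1, P3 17, P4 3, P5 2, P6 1, P7 2.
P3 has quota 18.254 (lower 18, upper 19) but receives 17 — outside the quota interval.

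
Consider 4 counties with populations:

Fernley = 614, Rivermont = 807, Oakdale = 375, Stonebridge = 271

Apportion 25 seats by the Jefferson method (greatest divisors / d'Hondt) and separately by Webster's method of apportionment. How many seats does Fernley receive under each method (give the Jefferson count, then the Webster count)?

Jefferson: Fernley 8, Rivermont 10, Oakdale 4, Stonebridge 3.
Webster: Fernley 7, Rivermont 10, Oakdale 5, Stonebridge 3.
Fernley gets 8 under Jefferson and 7 under Webster.

8 and 7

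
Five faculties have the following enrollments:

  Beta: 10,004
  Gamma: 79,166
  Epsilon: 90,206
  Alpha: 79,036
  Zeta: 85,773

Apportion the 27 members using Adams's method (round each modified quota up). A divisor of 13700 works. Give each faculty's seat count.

With modified divisor 13700: modified quotas Beta 0.730, Gamma 5.779, Epsilon 6.584, Alpha 5.769, Zeta 6.261.
Rounding up: Beta 1, Gamma 6, Epsilon 7, Alpha 6, Zeta 7 (total 27).

Beta: 1; Gamma: 6; Epsilon: 7; Alpha: 6; Zeta: 7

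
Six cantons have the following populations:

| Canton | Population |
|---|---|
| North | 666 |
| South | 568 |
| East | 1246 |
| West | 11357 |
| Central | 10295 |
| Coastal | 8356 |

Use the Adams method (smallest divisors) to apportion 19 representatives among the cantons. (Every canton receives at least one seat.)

Standard divisor 32488/19 ≈ 1709.895; standard quotas: North 0.389, South 0.332, East 0.729, West 6.642, Central 6.021, Coastal 4.887.
Rounding up gives 1, 1, 1, 7, 7, 5 = 22 seats, so the divisor must be adjusted.
With modified divisor 2070: modified quotas North 0.322, South 0.274, East 0.602, West 5.486, Central 4.973, Coastal 4.037.
Rounding up: North 1, South 1, East 1, West 6, Central 5, Coastal 5 (total 19).

North=1; South=1; East=1; West=6; Central=5; Coastal=5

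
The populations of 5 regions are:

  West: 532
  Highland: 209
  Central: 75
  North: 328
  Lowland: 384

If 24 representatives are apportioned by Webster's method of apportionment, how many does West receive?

9

Standard divisor 1528/24 ≈ 63.667; standard quotas: West 8.356, Highland 3.283, Central 1.178, North 5.152, Lowland 6.031.
Rounding to the nearest integer gives 8, 3, 1, 5, 6 = 23 seats, so the divisor must be adjusted.
With modified divisor 61: modified quotas West 8.721, Highland 3.426, Central 1.230, North 5.377, Lowland 6.295.
Rounding to the nearest integer: West 9, Highland 3, Central 1, North 5, Lowland 6 (total 24).
West receives 9.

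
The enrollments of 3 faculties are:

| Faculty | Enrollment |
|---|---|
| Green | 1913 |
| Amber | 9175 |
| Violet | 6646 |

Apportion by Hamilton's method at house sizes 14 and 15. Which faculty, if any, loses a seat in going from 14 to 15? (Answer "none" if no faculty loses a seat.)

Green

At 14 seats: Green 2, Amber 7, Violet 5.
At 15 seats: Green 1, Amber 8, Violet 6.
Green drops from 2 to 1.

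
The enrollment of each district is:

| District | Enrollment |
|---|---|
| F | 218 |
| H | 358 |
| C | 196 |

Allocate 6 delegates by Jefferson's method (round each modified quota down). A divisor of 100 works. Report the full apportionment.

F: 2, H: 3, C: 1

With modified divisor 100: modified quotas F 2.180, H 3.580, C 1.960.
Rounding down: F 2, H 3, C 1 (total 6).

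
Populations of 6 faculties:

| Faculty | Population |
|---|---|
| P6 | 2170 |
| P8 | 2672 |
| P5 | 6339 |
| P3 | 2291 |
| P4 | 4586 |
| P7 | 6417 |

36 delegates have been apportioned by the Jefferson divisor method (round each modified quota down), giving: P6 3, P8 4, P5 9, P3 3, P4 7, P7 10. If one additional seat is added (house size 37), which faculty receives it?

P5

Priority for the next seat is population ÷ (current seats + 1).
Priorities: P6 542.500, P8 534.400, P5 633.900, P3 572.750, P4 573.250, P7 583.364.
Highest priority: P5.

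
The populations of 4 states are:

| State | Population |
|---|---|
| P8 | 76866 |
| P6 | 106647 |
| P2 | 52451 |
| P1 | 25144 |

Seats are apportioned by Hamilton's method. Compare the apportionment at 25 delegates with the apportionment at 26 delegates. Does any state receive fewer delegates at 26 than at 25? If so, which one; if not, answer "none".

P1

At 25 seats: P8 7, P6 10, P2 5, P1 3.
At 26 seats: P8 8, P6 11, P2 5, P1 2.
P1 drops from 3 to 2.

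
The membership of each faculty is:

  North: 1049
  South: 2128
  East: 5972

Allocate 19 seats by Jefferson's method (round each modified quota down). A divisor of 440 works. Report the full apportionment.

With modified divisor 440: modified quotas North 2.384, South 4.836, East 13.573.
Rounding down: North 2, South 4, East 13 (total 19).

North 2, South 4, East 13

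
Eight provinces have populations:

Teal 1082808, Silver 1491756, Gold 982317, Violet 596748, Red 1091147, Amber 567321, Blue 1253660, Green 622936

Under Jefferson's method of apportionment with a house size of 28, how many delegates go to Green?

2

Standard divisor 7688693/28 ≈ 274596.179; standard quotas: Teal 3.943, Silver 5.433, Gold 3.577, Violet 2.173, Red 3.974, Amber 2.066, Blue 4.565, Green 2.269.
Rounding down gives 3, 5, 3, 2, 3, 2, 4, 2 = 24 seats, so the divisor must be adjusted.
With modified divisor 247100: modified quotas Teal 4.382, Silver 6.037, Gold 3.975, Violet 2.415, Red 4.416, Amber 2.296, Blue 5.073, Green 2.521.
Rounding down: Teal 4, Silver 6, Gold 3, Violet 2, Red 4, Amber 2, Blue 5, Green 2 (total 28).
Green receives 2.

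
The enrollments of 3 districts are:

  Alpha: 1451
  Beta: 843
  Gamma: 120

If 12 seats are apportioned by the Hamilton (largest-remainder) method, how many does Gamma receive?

Standard divisor: 2414 ÷ 12 ≈ 201.167.
Standard quotas: Alpha 7.213, Beta 4.191, Gamma 0.597.
Lower quotas: Alpha 7, Beta 4, Gamma 0 (sum 11, leaving 1 seat).
Remainders in descending order: Gamma 0.597, Alpha 0.213, Beta 0.191.
Largest remainder: Gamma receives the extra seat.
Gamma receives 1.

1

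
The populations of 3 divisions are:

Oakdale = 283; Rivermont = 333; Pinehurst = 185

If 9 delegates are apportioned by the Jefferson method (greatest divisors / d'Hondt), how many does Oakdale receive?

Standard divisor 801/9 ≈ 89; standard quotas: Oakdale 3.180, Rivermont 3.742, Pinehurst 2.079.
Rounding down gives 3, 3, 2 = 8 seats, so the divisor must be adjusted.
With modified divisor 80: modified quotas Oakdale 3.538, Rivermont 4.162, Pinehurst 2.312.
Rounding down: Oakdale 3, Rivermont 4, Pinehurst 2 (total 9).
Oakdale receives 3.

3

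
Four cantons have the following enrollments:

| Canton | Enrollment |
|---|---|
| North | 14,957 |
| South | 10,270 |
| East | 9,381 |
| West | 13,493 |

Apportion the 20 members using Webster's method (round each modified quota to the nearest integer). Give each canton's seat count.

Standard divisor 48101/20 ≈ 2405.05; standard quotas: North 6.219, South 4.270, East 3.901, West 5.610.
Rounding to the nearest integer gives North 6, South 4, East 4, West 6 — total 20, matching the house size, so no adjustment is needed.

North=6, South=4, East=4, West=6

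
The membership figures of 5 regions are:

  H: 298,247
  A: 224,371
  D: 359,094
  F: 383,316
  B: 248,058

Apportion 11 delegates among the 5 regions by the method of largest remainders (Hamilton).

Standard divisor: 1513086 ÷ 11 ≈ 137553.273.
Standard quotas: H 2.1682, A 1.6312, D 2.6106, F 2.7867, B 1.8034.
Lower quotas: H 2, A 1, D 2, F 2, B 1 (sum 8, leaving 3 seats).
Remainders in descending order: B 0.8034, F 0.7867, A 0.6312, D 0.6106, H 0.1682.
Largest remainders: B, F, A receive the extra seats.

H=2, A=2, D=2, F=3, B=2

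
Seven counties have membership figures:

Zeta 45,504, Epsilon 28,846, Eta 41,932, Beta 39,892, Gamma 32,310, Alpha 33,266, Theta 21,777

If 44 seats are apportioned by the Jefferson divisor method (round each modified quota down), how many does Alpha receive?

Standard divisor 243527/44 ≈ 5534.705; standard quotas: Zeta 8.222, Epsilon 5.212, Eta 7.576, Beta 7.208, Gamma 5.838, Alpha 6.010, Theta 3.935.
Rounding down gives 8, 5, 7, 7, 5, 6, 3 = 41 seats, so the divisor must be adjusted.
With modified divisor 5100: modified quotas Zeta 8.922, Epsilon 5.656, Eta 8.222, Beta 7.822, Gamma 6.335, Alpha 6.523, Theta 4.270.
Rounding down: Zeta 8, Epsilon 5, Eta 8, Beta 7, Gamma 6, Alpha 6, Theta 4 (total 44).
Alpha receives 6.

6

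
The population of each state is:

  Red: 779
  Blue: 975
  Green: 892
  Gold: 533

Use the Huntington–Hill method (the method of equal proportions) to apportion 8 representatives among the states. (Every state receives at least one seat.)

With divisor 387: modified quotas Red 2.013, Blue 2.519, Green 2.305, Gold 1.377.
Geometric-mean thresholds: Red √(2·3)=2.449, Blue √(2·3)=2.449, Green √(2·3)=2.449, Gold √(1·2)=1.414.
Each quota rounded against its threshold gives Red 2, Blue 3, Green 2, Gold 1 (total 8).

Red=2; Blue=3; Green=2; Gold=1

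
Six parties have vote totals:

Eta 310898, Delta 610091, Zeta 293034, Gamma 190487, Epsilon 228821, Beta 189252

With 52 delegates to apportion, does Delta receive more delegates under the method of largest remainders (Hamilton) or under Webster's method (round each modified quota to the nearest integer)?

Webster

Hamilton: Eta 9, Delta 17, Zeta 8, Gamma 6, Epsilon 7, Beta 5.
Webster: Eta 9, Delta 18, Zeta 8, Gamma 5, Epsilon 7, Beta 5.
Delta gets 17 under Hamilton and 18 under Webster.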